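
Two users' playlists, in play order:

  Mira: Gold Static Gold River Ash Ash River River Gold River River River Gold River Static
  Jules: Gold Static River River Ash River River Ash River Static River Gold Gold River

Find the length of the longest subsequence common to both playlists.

One common subsequence of length 10: Gold (Mira #1, Jules #1); then Static (Mira #2, Jules #2); then River (Mira #4, Jules #4); then Ash (Mira #5, Jules #5); then Ash (Mira #6, Jules #8); then River (Mira #7, Jules #9); then River (Mira #8, Jules #11); then Gold (Mira #9, Jules #12); then Gold (Mira #13, Jules #13); then River (Mira #14, Jules #14), and the DP table's final entry dp[15][14] is also 10, so no common subsequence is longer.

10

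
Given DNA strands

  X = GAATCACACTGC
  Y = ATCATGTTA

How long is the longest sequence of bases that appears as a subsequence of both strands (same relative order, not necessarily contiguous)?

Let dp[i][j] be the LCS length of the first i bases of X and the first j bases of Y. dp[i][j] = dp[i-1][j-1]+1 when the i-th and j-th bases match, else max(dp[i-1][j], dp[i][j-1]).
    ·  A  T  C  A  T  G  T  T  A
 ·  0  0  0  0  0  0  0  0  0  0
 G  0  0  0  0  0  0  1  1  1  1
 A  0  1  1  1  1  1  1  1  1  2
 A  0  1  1  1  2  2  2  2  2  2
 T  0  1  2  2  2  3  3  3  3  3
 C  0  1  2  3  3  3  3  3  3  3
 A  0  1  2  3  4  4  4  4  4  4
 C  0  1  2  3  4  4  4  4  4  4
 A  0  1  2  3  4  4  4  4  4  5
 C  0  1  2  3  4  4  4  4  4  5
 T  0  1  2  3  4  5  5  5  5  5
 G  0  1  2  3  4  5  6  6  6  6
 C  0  1  2  3  4  5  6  6  6  6
dp[12][9] = 6. One LCS (by backtracking along matches): ATCATG.

6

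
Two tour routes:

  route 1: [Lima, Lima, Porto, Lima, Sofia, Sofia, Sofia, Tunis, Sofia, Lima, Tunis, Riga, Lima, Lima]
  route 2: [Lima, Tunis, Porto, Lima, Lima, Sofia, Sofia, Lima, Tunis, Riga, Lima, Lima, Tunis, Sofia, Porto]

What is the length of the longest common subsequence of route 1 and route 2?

Pick Lima [1,1], Lima [2,4], Lima [4,5], Sofia [7,6], Sofia [9,7], Lima [10,8], Tunis [11,9], Riga [12,10], Lima [13,11], Lima [14,12]; all 10 stops appear in both, in order. Since dp[14][15] = 10, nothing longer is possible.

10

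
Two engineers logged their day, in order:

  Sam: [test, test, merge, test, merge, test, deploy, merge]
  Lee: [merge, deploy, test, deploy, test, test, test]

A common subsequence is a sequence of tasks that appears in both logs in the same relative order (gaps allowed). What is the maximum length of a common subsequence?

4

Taking test (Sam #1, Lee #3), then test (Sam #2, Lee #5), then test (Sam #4, Lee #6), then test (Sam #6, Lee #7) gives a common subsequence of length 4, and the DP table's final entry dp[8][7] is also 4, so no common subsequence is longer.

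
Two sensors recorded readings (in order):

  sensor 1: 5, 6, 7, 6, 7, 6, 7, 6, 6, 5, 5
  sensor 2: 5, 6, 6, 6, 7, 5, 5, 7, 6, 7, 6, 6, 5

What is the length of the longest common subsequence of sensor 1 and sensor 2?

9

Match 5 [1,1], then 6 [2,4], then 7 [3,5], then 7 [5,8], then 6 [6,9], then 7 [7,10], then 6 [8,11], then 6 [9,12], then 5 [11,13] — 9 values in the same relative order in both. dp[11][13] = 9 confirms this is the maximum.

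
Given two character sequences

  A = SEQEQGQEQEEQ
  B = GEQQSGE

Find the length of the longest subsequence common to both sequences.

5

Let dp[i][j] be the LCS length of the first i characters of A and the first j characters of B. dp[i][j] = dp[i-1][j-1]+1 when the i-th and j-th characters match, else max(dp[i-1][j], dp[i][j-1]).
    ·  G  E  Q  Q  S  G  E
 ·  0  0  0  0  0  0  0  0
 S  0  0  0  0  0  1  1  1
 E  0  0  1  1  1  1  1  2
 Q  0  0  1  2  2  2  2  2
 E  0  0  1  2  2  2  2  3
 Q  0  0  1  2  3  3  3  3
 G  0  1  1  2  3  3  4  4
 Q  0  1  1  2  3  3  4  4
 E  0  1  2  2  3  3  4  5
 Q  0  1  2  3  3  3  4  5
 E  0  1  2  3  3  3  4  5
 E  0  1  2  3  3  3  4  5
 Q  0  1  2  3  4  4  4  5
dp[12][7] = 5. One LCS (by backtracking along matches): EQQGE.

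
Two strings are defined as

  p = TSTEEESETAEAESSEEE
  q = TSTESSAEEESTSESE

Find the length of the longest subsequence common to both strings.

Match T at p[1]=q[1]; then S at p[2]=q[2]; then T at p[3]=q[3]; then E at p[4]=q[4]; then S at p[7]=q[6]; then E at p[8]=q[8]; then E at p[11]=q[9]; then E at p[13]=q[10]; then S at p[14]=q[11]; then S at p[15]=q[13]; then E at p[16]=q[14]; then E at p[18]=q[16] — 12 characters in the same relative order in both, and the DP table's final entry dp[18][16] is also 12, so no common subsequence is longer.

12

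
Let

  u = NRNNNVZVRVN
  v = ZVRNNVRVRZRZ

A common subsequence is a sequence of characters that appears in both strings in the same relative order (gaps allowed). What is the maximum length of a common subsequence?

6

Match R at u[2]=v[3]; then N at u[3]=v[4]; then N at u[4]=v[5]; then V at u[6]=v[8]; then Z at u[7]=v[10]; then R at u[9]=v[11] — 6 characters in the same relative order in both. dp[11][12] = 6 confirms this is the maximum.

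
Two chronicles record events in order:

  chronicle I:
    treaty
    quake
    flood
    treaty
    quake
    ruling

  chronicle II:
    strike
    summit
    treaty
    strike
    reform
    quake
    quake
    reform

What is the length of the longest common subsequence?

Pick treaty [1,3] → quake [2,6] → quake [5,7]; all 3 events appear in both, in order. Since dp[6][8] = 3, nothing longer is possible.

3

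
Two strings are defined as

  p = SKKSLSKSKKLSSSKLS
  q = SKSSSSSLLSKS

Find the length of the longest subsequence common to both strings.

One common subsequence of length 10: S at p[1]=q[1]; then K at p[3]=q[2]; then S at p[4]=q[3]; then S at p[6]=q[4]; then S at p[8]=q[5]; then S at p[12]=q[6]; then S at p[13]=q[7]; then S at p[14]=q[10]; then K at p[15]=q[11]; then S at p[17]=q[12]. Since dp[17][12] = 10, nothing longer is possible.

10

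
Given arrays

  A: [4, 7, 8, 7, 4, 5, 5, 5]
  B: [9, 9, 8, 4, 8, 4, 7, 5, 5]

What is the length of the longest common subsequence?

5

Let dp[i][j] be the LCS length of the first i values of A and the first j values of B. dp[i][j] = dp[i-1][j-1]+1 when the i-th and j-th values match, else max(dp[i-1][j], dp[i][j-1]).
    ·  9  9  8  4  8  4  7  5  5
 ·  0  0  0  0  0  0  0  0  0  0
 4  0  0  0  0  1  1  1  1  1  1
 7  0  0  0  0  1  1  1  2  2  2
 8  0  0  0  1  1  2  2  2  2  2
 7  0  0  0  1  1  2  2  3  3  3
 4  0  0  0  1  2  2  3  3  3  3
 5  0  0  0  1  2  2  3  3  4  4
 5  0  0  0  1  2  2  3  3  4  5
 5  0  0  0  1  2  2  3  3  4  5
dp[8][9] = 5. One LCS (by backtracking along matches): 4, 8, 7, 5, 5.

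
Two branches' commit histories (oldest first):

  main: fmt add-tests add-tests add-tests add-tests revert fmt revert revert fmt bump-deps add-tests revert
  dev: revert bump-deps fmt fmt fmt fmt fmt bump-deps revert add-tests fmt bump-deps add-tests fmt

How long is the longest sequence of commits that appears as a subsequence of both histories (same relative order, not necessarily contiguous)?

6

One common subsequence of length 6: fmt at main[1]=dev[6]; then fmt at main[7]=dev[7]; then revert at main[8]=dev[9]; then fmt at main[10]=dev[11]; then bump-deps at main[11]=dev[12]; then add-tests at main[12]=dev[13], and the DP table's final entry dp[13][14] is also 6, so no common subsequence is longer.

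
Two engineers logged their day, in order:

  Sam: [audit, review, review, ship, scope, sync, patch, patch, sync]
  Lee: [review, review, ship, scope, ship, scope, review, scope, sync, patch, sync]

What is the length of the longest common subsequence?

7

Match review at Sam[2]=Lee[1], review at Sam[3]=Lee[2], ship at Sam[4]=Lee[5], scope at Sam[5]=Lee[8], sync at Sam[6]=Lee[9], patch at Sam[8]=Lee[10], sync at Sam[9]=Lee[11] — 7 tasks in the same relative order in both. The LCS DP gives dp[9][11] = 7, so this is optimal.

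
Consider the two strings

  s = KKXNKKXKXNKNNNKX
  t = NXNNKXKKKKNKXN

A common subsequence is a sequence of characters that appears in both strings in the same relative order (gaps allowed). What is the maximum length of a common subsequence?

Taking K at s[2]=t[5]; then X at s[3]=t[6]; then K at s[5]=t[7]; then K at s[6]=t[8]; then K at s[8]=t[9]; then K at s[11]=t[10]; then N at s[14]=t[11]; then K at s[15]=t[12]; then X at s[16]=t[13] gives a common subsequence of length 9. Since dp[16][14] = 9, nothing longer is possible.

9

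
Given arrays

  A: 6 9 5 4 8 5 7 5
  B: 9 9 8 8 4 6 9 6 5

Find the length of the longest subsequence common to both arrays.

Let dp[i][j] be the LCS length of the first i values of A and the first j values of B. dp[i][j] = dp[i-1][j-1]+1 when the i-th and j-th values match, else max(dp[i-1][j], dp[i][j-1]).
    ·  9  9  8  8  4  6  9  6  5
 ·  0  0  0  0  0  0  0  0  0  0
 6  0  0  0  0  0  0  1  1  1  1
 9  0  1  1  1  1  1  1  2  2  2
 5  0  1  1  1  1  1  1  2  2  3
 4  0  1  1  1  1  2  2  2  2  3
 8  0  1  1  2  2  2  2  2  2  3
 5  0  1  1  2  2  2  2  2  2  3
 7  0  1  1  2  2  2  2  2  2  3
 5  0  1  1  2  2  2  2  2  2  3
dp[8][9] = 3. One LCS (by backtracking along matches): 6, 9, 5.

3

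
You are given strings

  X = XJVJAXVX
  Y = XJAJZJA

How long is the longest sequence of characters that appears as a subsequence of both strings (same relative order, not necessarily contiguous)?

4

Let dp[i][j] be the LCS length of the first i characters of X and the first j characters of Y. dp[i][j] = dp[i-1][j-1]+1 when the i-th and j-th characters match, else max(dp[i-1][j], dp[i][j-1]).
    ·  X  J  A  J  Z  J  A
 ·  0  0  0  0  0  0  0  0
 X  0  1  1  1  1  1  1  1
 J  0  1  2  2  2  2  2  2
 V  0  1  2  2  2  2  2  2
 J  0  1  2  2  3  3  3  3
 A  0  1  2  3  3  3  3  4
 X  0  1  2  3  3  3  3  4
 V  0  1  2  3  3  3  3  4
 X  0  1  2  3  3  3  3  4
dp[8][7] = 4. One LCS (by backtracking along matches): XJJA.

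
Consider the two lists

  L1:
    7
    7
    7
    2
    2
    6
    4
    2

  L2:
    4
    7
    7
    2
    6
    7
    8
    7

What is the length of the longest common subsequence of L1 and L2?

4

Let dp[i][j] be the LCS length of the first i values of L1 and the first j values of L2. dp[i][j] = dp[i-1][j-1]+1 when the i-th and j-th values match, else max(dp[i-1][j], dp[i][j-1]).
    ·  4  7  7  2  6  7  8  7
 ·  0  0  0  0  0  0  0  0  0
 7  0  0  1  1  1  1  1  1  1
 7  0  0  1  2  2  2  2  2  2
 7  0  0  1  2  2  2  3  3  3
 2  0  0  1  2  3  3  3  3  3
 2  0  0  1  2  3  3  3  3  3
 6  0  0  1  2  3  4  4  4  4
 4  0  1  1  2  3  4  4  4  4
 2  0  1  1  2  3  4  4  4  4
dp[8][8] = 4. One LCS (by backtracking along matches): 7, 7, 2, 6.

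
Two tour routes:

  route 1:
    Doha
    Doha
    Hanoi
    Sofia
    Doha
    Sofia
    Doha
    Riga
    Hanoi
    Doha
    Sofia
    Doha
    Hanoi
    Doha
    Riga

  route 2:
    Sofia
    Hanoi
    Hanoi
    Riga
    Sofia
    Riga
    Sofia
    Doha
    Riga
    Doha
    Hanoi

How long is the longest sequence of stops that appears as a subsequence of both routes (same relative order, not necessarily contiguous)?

7

Pick Hanoi at route 1[3]=route 2[3]; then Sofia at route 1[4]=route 2[5]; then Sofia at route 1[6]=route 2[7]; then Doha at route 1[7]=route 2[8]; then Riga at route 1[8]=route 2[9]; then Doha at route 1[12]=route 2[10]; then Hanoi at route 1[13]=route 2[11]; all 7 stops appear in both, in order, and the DP table's final entry dp[15][11] is also 7, so no common subsequence is longer.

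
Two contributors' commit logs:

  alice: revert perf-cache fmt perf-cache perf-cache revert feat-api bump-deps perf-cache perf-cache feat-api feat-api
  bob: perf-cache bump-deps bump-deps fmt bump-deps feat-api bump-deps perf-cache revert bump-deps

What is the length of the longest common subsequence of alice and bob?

5

Pick perf-cache (alice #2, bob #1), fmt (alice #3, bob #4), perf-cache (alice #5, bob #8), revert (alice #6, bob #9), bump-deps (alice #8, bob #10); all 5 commits appear in both, in order. Since dp[12][10] = 5, nothing longer is possible.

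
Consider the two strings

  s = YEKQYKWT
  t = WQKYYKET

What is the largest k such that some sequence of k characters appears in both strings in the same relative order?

Let dp[i][j] be the LCS length of the first i characters of s and the first j characters of t. dp[i][j] = dp[i-1][j-1]+1 when the i-th and j-th characters match, else max(dp[i-1][j], dp[i][j-1]).
    ·  W  Q  K  Y  Y  K  E  T
 ·  0  0  0  0  0  0  0  0  0
 Y  0  0  0  0  1  1  1  1  1
 E  0  0  0  0  1  1  1  2  2
 K  0  0  0  1  1  1  2  2  2
 Q  0  0  1  1  1  1  2  2  2
 Y  0  0  1  1  2  2  2  2  2
 K  0  0  1  2  2  2  3  3  3
 W  0  1  1  2  2  2  3  3  3
 T  0  1  1  2  2  2  3  3  4
dp[8][8] = 4. One LCS (by backtracking along matches): YYKT.

4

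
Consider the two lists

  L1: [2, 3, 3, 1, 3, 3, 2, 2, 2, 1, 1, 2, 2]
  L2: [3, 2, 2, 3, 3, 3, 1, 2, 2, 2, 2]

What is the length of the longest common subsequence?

Taking 2 [1,3], then 3 [2,5], then 3 [3,6], then 1 [4,7], then 2 [8,8], then 2 [9,9], then 2 [12,10], then 2 [13,11] gives a common subsequence of length 8. The LCS DP gives dp[13][11] = 8, so this is optimal.

8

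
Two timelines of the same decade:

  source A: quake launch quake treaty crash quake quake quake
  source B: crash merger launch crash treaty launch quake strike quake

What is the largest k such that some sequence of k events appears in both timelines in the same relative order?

Taking launch [2,3], treaty [4,5], quake [6,7], quake [8,9] gives a common subsequence of length 4. Since dp[8][9] = 4, nothing longer is possible.

4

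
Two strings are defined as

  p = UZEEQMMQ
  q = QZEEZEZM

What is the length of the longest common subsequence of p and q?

Taking Z (p #2, q #2); then E (p #3, q #4); then E (p #4, q #6); then M (p #7, q #8) gives a common subsequence of length 4, and the DP table's final entry dp[8][8] is also 4, so no common subsequence is longer.

4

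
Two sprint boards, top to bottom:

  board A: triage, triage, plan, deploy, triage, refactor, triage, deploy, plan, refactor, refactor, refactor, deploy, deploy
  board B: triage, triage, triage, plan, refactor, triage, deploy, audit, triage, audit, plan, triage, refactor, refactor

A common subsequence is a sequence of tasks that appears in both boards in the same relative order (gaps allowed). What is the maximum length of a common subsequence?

9

Pick triage at board A[1]=board B[2] → triage at board A[2]=board B[3] → plan at board A[3]=board B[4] → refactor at board A[6]=board B[5] → triage at board A[7]=board B[6] → deploy at board A[8]=board B[7] → plan at board A[9]=board B[11] → refactor at board A[11]=board B[13] → refactor at board A[12]=board B[14]; all 9 tasks appear in both, in order. Since dp[14][14] = 9, nothing longer is possible.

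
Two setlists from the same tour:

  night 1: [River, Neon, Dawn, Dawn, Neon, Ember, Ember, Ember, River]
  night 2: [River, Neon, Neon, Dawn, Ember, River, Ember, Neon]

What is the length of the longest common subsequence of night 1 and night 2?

5

One common subsequence of length 5: River (night 1 #1, night 2 #1), then Neon (night 1 #2, night 2 #3), then Dawn (night 1 #4, night 2 #4), then Ember (night 1 #6, night 2 #5), then Ember (night 1 #7, night 2 #7). Since dp[9][8] = 5, nothing longer is possible.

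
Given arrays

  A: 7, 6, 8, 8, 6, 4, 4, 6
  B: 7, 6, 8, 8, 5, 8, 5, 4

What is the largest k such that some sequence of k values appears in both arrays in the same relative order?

5

Taking 7 [1,1] → 6 [2,2] → 8 [3,4] → 8 [4,6] → 4 [7,8] gives a common subsequence of length 5. The LCS DP gives dp[8][8] = 5, so this is optimal.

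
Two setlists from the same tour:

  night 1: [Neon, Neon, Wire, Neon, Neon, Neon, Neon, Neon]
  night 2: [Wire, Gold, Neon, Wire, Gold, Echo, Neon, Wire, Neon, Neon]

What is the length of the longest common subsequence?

5

One common subsequence of length 5: Neon at night 1[1]=night 2[3]; then Neon at night 1[2]=night 2[7]; then Wire at night 1[3]=night 2[8]; then Neon at night 1[7]=night 2[9]; then Neon at night 1[8]=night 2[10], and the DP table's final entry dp[8][10] is also 5, so no common subsequence is longer.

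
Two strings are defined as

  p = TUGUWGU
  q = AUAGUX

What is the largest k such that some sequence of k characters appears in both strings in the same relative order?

3

Let dp[i][j] be the LCS length of the first i characters of p and the first j characters of q. dp[i][j] = dp[i-1][j-1]+1 when the i-th and j-th characters match, else max(dp[i-1][j], dp[i][j-1]).
    ·  A  U  A  G  U  X
 ·  0  0  0  0  0  0  0
 T  0  0  0  0  0  0  0
 U  0  0  1  1  1  1  1
 G  0  0  1  1  2  2  2
 U  0  0  1  1  2  3  3
 W  0  0  1  1  2  3  3
 G  0  0  1  1  2  3  3
 U  0  0  1  1  2  3  3
dp[7][6] = 3. One LCS (by backtracking along matches): UGU.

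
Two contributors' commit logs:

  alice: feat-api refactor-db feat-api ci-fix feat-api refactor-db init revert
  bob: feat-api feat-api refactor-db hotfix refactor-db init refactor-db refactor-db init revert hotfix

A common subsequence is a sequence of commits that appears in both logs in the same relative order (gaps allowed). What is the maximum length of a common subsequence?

5

Taking feat-api [1,2], then refactor-db [2,7], then refactor-db [6,8], then init [7,9], then revert [8,10] gives a common subsequence of length 5, and the DP table's final entry dp[8][11] is also 5, so no common subsequence is longer.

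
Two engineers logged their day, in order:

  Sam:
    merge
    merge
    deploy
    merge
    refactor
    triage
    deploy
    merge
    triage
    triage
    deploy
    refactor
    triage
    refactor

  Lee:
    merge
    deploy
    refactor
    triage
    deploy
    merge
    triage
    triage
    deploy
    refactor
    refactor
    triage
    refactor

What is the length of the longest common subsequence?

Match merge [2,1], deploy [3,2], refactor [5,3], triage [6,4], deploy [7,5], merge [8,6], triage [9,7], triage [10,8], deploy [11,9], refactor [12,11], triage [13,12], refactor [14,13] — 12 tasks in the same relative order in both. Since dp[14][13] = 12, nothing longer is possible.

12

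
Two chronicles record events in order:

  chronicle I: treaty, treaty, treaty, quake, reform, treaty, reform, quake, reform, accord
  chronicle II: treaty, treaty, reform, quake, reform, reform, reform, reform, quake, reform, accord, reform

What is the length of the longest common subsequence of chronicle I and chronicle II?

8

One common subsequence of length 8: treaty at chronicle I[1]=chronicle II[1], then treaty at chronicle I[2]=chronicle II[2], then quake at chronicle I[4]=chronicle II[4], then reform at chronicle I[5]=chronicle II[7], then reform at chronicle I[7]=chronicle II[8], then quake at chronicle I[8]=chronicle II[9], then reform at chronicle I[9]=chronicle II[10], then accord at chronicle I[10]=chronicle II[11], and the DP table's final entry dp[10][12] is also 8, so no common subsequence is longer.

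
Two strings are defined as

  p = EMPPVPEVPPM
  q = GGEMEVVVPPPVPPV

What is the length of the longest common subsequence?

8

Taking E (p #1, q #3), M (p #2, q #4), P (p #3, q #9), P (p #4, q #10), P (p #6, q #11), V (p #8, q #12), P (p #9, q #13), P (p #10, q #14) gives a common subsequence of length 8. Since dp[11][15] = 8, nothing longer is possible.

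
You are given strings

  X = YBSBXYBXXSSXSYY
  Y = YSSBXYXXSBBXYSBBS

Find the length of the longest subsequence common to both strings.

10

One common subsequence of length 10: Y (X #1, Y #1) → S (X #3, Y #3) → B (X #4, Y #4) → X (X #5, Y #5) → Y (X #6, Y #6) → X (X #8, Y #7) → X (X #9, Y #8) → S (X #10, Y #9) → S (X #11, Y #14) → S (X #13, Y #17). The LCS DP gives dp[15][17] = 10, so this is optimal.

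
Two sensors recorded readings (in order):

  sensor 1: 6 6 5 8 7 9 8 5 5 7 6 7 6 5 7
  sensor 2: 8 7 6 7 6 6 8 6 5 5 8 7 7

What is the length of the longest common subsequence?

Pick 6 at sensor 1[1]=sensor 2[5]; then 6 at sensor 1[2]=sensor 2[6]; then 8 at sensor 1[4]=sensor 2[7]; then 5 at sensor 1[8]=sensor 2[9]; then 5 at sensor 1[9]=sensor 2[10]; then 7 at sensor 1[12]=sensor 2[12]; then 7 at sensor 1[15]=sensor 2[13]; all 7 values appear in both, in order, and the DP table's final entry dp[15][13] is also 7, so no common subsequence is longer.

7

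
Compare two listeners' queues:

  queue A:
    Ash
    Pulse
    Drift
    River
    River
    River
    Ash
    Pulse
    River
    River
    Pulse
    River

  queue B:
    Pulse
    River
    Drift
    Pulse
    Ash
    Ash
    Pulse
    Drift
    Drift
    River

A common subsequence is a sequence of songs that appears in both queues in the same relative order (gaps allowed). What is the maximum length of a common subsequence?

5

Pick Pulse (queue A #2, queue B #1) → Drift (queue A #3, queue B #3) → Ash (queue A #7, queue B #6) → Pulse (queue A #8, queue B #7) → River (queue A #12, queue B #10); all 5 songs appear in both, in order. dp[12][10] = 5 confirms this is the maximum.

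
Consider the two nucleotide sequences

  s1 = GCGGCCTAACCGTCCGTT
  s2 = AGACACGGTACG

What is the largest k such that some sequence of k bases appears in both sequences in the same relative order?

Taking G (s1 #1, s2 #2) → C (s1 #2, s2 #6) → G (s1 #3, s2 #7) → G (s1 #4, s2 #8) → T (s1 #7, s2 #9) → A (s1 #9, s2 #10) → C (s1 #15, s2 #11) → G (s1 #16, s2 #12) gives a common subsequence of length 8. dp[18][12] = 8 confirms this is the maximum.

8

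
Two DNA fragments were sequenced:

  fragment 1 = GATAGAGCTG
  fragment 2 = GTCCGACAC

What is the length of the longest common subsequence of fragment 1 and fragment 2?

5

Let dp[i][j] be the LCS length of the first i bases of fragment 1 and the first j bases of fragment 2. dp[i][j] = dp[i-1][j-1]+1 when the i-th and j-th bases match, else max(dp[i-1][j], dp[i][j-1]).
    ·  G  T  C  C  G  A  C  A  C
 ·  0  0  0  0  0  0  0  0  0  0
 G  0  1  1  1  1  1  1  1  1  1
 A  0  1  1  1  1  1  2  2  2  2
 T  0  1  2  2  2  2  2  2  2  2
 A  0  1  2  2  2  2  3  3  3  3
 G  0  1  2  2  2  3  3  3  3  3
 A  0  1  2  2  2  3  4  4  4  4
 G  0  1  2  2  2  3  4  4  4  4
 C  0  1  2  3  3  3  4  5  5  5
 T  0  1  2  3  3  3  4  5  5  5
 G  0  1  2  3  3  4  4  5  5  5
dp[10][9] = 5. One LCS (by backtracking along matches): GTAAC.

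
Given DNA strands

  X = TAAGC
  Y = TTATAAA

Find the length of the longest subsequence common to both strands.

3

Let dp[i][j] be the LCS length of the first i bases of X and the first j bases of Y. dp[i][j] = dp[i-1][j-1]+1 when the i-th and j-th bases match, else max(dp[i-1][j], dp[i][j-1]).
    ·  T  T  A  T  A  A  A
 ·  0  0  0  0  0  0  0  0
 T  0  1  1  1  1  1  1  1
 A  0  1  1  2  2  2  2  2
 A  0  1  1  2  2  3  3  3
 G  0  1  1  2  2  3  3  3
 C  0  1  1  2  2  3  3  3
dp[5][7] = 3. One LCS (by backtracking along matches): TAA.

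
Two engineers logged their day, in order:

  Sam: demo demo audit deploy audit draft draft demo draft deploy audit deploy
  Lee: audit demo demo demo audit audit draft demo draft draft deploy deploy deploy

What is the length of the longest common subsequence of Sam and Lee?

Match demo [1,3], then demo [2,4], then audit [3,5], then audit [5,6], then draft [6,7], then draft [7,9], then draft [9,10], then deploy [10,12], then deploy [12,13] — 9 tasks in the same relative order in both. Since dp[12][13] = 9, nothing longer is possible.

9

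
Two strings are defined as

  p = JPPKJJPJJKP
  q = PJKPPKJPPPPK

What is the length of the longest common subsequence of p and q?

7

Let dp[i][j] be the LCS length of the first i characters of p and the first j characters of q. dp[i][j] = dp[i-1][j-1]+1 when the i-th and j-th characters match, else max(dp[i-1][j], dp[i][j-1]).
    ·  P  J  K  P  P  K  J  P  P  P  P  K
 ·  0  0  0  0  0  0  0  0  0  0  0  0  0
 J  0  0  1  1  1  1  1  1  1  1  1  1  1
 P  0  1  1  1  2  2  2  2  2  2  2  2  2
 P  0  1  1  1  2  3  3  3  3  3  3  3  3
 K  0  1  1  2  2  3  4  4  4  4  4  4  4
 J  0  1  2  2  2  3  4  5  5  5  5  5  5
 J  0  1  2  2  2  3  4  5  5  5  5  5  5
 P  0  1  2  2  3  3  4  5  6  6  6  6  6
 J  0  1  2  2  3  3  4  5  6  6  6  6  6
 J  0  1  2  2  3  3  4  5  6  6  6  6  6
 K  0  1  2  3  3  3  4  5  6  6  6  6  7
 P  0  1  2  3  4  4  4  5  6  7  7  7  7
dp[11][12] = 7. One LCS (by backtracking along matches): JPPKJPK.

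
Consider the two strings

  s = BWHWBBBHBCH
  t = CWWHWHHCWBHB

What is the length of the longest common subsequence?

Let dp[i][j] be the LCS length of the first i characters of s and the first j characters of t. dp[i][j] = dp[i-1][j-1]+1 when the i-th and j-th characters match, else max(dp[i-1][j], dp[i][j-1]).
    ·  C  W  W  H  W  H  H  C  W  B  H  B
 ·  0  0  0  0  0  0  0  0  0  0  0  0  0
 B  0  0  0  0  0  0  0  0  0  0  1  1  1
 W  0  0  1  1  1  1  1  1  1  1  1  1  1
 H  0  0  1  1  2  2  2  2  2  2  2  2  2
 W  0  0  1  2  2  3  3  3  3  3  3  3  3
 B  0  0  1  2  2  3  3  3  3  3  4  4  4
 B  0  0  1  2  2  3  3  3  3  3  4  4  5
 B  0  0  1  2  2  3  3  3  3  3  4  4  5
 H  0  0  1  2  3  3  4  4  4  4  4  5  5
 B  0  0  1  2  3  3  4  4  4  4  5  5  6
 C  0  1  1  2  3  3  4  4  5  5  5  5  6
 H  0  1  1  2  3  3  4  5  5  5  5  6  6
dp[11][12] = 6. One LCS (by backtracking along matches): WHWBHB.

6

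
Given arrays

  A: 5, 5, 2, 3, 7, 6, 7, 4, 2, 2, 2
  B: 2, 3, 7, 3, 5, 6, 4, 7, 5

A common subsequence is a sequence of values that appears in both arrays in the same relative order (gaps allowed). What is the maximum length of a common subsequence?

Taking 2 at A[3]=B[1]; then 3 at A[4]=B[2]; then 7 at A[5]=B[3]; then 6 at A[6]=B[6]; then 7 at A[7]=B[8] gives a common subsequence of length 5. The LCS DP gives dp[11][9] = 5, so this is optimal.

5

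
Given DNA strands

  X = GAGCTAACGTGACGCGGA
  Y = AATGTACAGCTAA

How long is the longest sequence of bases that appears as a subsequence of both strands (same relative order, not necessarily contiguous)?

Match A [2,2]; then G [3,4]; then T [5,5]; then A [6,6]; then A [7,8]; then C [8,10]; then T [10,11]; then A [12,12]; then A [18,13] — 9 bases in the same relative order in both. The LCS DP gives dp[18][13] = 9, so this is optimal.

9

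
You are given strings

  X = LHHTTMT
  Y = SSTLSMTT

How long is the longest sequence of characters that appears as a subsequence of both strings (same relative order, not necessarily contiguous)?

Pick L (X #1, Y #4) → T (X #5, Y #7) → T (X #7, Y #8); all 3 characters appear in both, in order. Since dp[7][8] = 3, nothing longer is possible.

3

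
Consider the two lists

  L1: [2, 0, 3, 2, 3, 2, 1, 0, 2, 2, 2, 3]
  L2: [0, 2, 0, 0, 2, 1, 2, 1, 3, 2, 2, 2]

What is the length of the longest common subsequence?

8

Let dp[i][j] be the LCS length of the first i values of L1 and the first j values of L2. dp[i][j] = dp[i-1][j-1]+1 when the i-th and j-th values match, else max(dp[i-1][j], dp[i][j-1]).
    ·  0  2  0  0  2  1  2  1  3  2  2  2
 ·  0  0  0  0  0  0  0  0  0  0  0  0  0
 2  0  0  1  1  1  1  1  1  1  1  1  1  1
 0  0  1  1  2  2  2  2  2  2  2  2  2  2
 3  0  1  1  2  2  2  2  2  2  3  3  3  3
 2  0  1  2  2  2  3  3  3  3  3  4  4  4
 3  0  1  2  2  2  3  3  3  3  4  4  4  4
 2  0  1  2  2  2  3  3  4  4  4  5  5  5
 1  0  1  2  2  2  3  4  4  5  5  5  5  5
 0  0  1  2  3  3  3  4  4  5  5  5  5  5
 2  0  1  2  3  3  4  4  5  5  5  6  6  6
 2  0  1  2  3  3  4  4  5  5  5  6  7  7
 2  0  1  2  3  3  4  4  5  5  5  6  7  8
 3  0  1  2  3  3  4  4  5  5  6  6  7  8
dp[12][12] = 8. One LCS (by backtracking along matches): 2, 0, 2, 2, 1, 2, 2, 2.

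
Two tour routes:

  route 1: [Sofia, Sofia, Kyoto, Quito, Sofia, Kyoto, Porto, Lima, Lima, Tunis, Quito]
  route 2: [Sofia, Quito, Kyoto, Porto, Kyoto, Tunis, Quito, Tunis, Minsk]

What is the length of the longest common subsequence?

6

Match Sofia at route 1[2]=route 2[1]; then Quito at route 1[4]=route 2[2]; then Kyoto at route 1[6]=route 2[3]; then Porto at route 1[7]=route 2[4]; then Tunis at route 1[10]=route 2[6]; then Quito at route 1[11]=route 2[7] — 6 stops in the same relative order in both, and the DP table's final entry dp[11][9] is also 6, so no common subsequence is longer.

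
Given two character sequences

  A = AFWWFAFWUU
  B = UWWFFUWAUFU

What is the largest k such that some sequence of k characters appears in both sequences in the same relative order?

7

Let dp[i][j] be the LCS length of the first i characters of A and the first j characters of B. dp[i][j] = dp[i-1][j-1]+1 when the i-th and j-th characters match, else max(dp[i-1][j], dp[i][j-1]).
    ·  U  W  W  F  F  U  W  A  U  F  U
 ·  0  0  0  0  0  0  0  0  0  0  0  0
 A  0  0  0  0  0  0  0  0  1  1  1  1
 F  0  0  0  0  1  1  1  1  1  1  2  2
 W  0  0  1  1  1  1  1  2  2  2  2  2
 W  0  0  1  2  2  2  2  2  2  2  2  2
 F  0  0  1  2  3  3  3  3  3  3  3  3
 A  0  0  1  2  3  3  3  3  4  4  4  4
 F  0  0  1  2  3  4  4  4  4  4  5  5
 W  0  0  1  2  3  4  4  5  5  5  5  5
 U  0  1  1  2  3  4  5  5  5  6  6  6
 U  0  1  1  2  3  4  5  5  5  6  6  7
dp[10][11] = 7. One LCS (by backtracking along matches): WWFFWUU.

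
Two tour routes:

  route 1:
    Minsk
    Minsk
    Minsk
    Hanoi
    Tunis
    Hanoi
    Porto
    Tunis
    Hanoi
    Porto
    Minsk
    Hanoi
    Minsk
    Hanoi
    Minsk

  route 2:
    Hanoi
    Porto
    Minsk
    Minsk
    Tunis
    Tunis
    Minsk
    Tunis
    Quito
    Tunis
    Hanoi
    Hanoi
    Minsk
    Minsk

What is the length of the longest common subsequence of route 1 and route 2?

9

One common subsequence of length 9: Minsk (route 1 #1, route 2 #3) → Minsk (route 1 #2, route 2 #4) → Minsk (route 1 #3, route 2 #7) → Tunis (route 1 #5, route 2 #8) → Tunis (route 1 #8, route 2 #10) → Hanoi (route 1 #9, route 2 #11) → Hanoi (route 1 #12, route 2 #12) → Minsk (route 1 #13, route 2 #13) → Minsk (route 1 #15, route 2 #14). Since dp[15][14] = 9, nothing longer is possible.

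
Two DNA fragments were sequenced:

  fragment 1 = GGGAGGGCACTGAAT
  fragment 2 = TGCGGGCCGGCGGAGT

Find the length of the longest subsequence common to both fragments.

One common subsequence of length 10: G [1,2], then G [2,4], then G [3,5], then G [5,6], then G [6,9], then G [7,10], then C [8,11], then A [9,14], then G [12,15], then T [15,16]. Since dp[15][16] = 10, nothing longer is possible.

10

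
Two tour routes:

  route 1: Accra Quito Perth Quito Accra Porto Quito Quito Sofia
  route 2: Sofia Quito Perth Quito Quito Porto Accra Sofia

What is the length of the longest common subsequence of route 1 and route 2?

5

Match Quito at route 1[2]=route 2[2], Perth at route 1[3]=route 2[3], Quito at route 1[4]=route 2[5], Accra at route 1[5]=route 2[7], Sofia at route 1[9]=route 2[8] — 5 stops in the same relative order in both. dp[9][8] = 5 confirms this is the maximum.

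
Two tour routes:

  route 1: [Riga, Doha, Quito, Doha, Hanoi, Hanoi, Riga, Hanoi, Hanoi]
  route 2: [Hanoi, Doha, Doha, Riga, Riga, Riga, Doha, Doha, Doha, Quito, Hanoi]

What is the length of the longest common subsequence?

One common subsequence of length 4: Riga at route 1[1]=route 2[6] → Doha at route 1[2]=route 2[9] → Quito at route 1[3]=route 2[10] → Hanoi at route 1[9]=route 2[11], and the DP table's final entry dp[9][11] is also 4, so no common subsequence is longer.

4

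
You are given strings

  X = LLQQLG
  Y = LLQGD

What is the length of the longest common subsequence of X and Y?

4

Let dp[i][j] be the LCS length of the first i characters of X and the first j characters of Y. dp[i][j] = dp[i-1][j-1]+1 when the i-th and j-th characters match, else max(dp[i-1][j], dp[i][j-1]).
    ·  L  L  Q  G  D
 ·  0  0  0  0  0  0
 L  0  1  1  1  1  1
 L  0  1  2  2  2  2
 Q  0  1  2  3  3  3
 Q  0  1  2  3  3  3
 L  0  1  2  3  3  3
 G  0  1  2  3  4  4
dp[6][5] = 4. One LCS (by backtracking along matches): LLQG.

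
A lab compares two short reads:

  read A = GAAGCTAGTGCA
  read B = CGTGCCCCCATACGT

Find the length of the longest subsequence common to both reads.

Pick G (read A #1, read B #2) → G (read A #4, read B #4) → C (read A #5, read B #9) → T (read A #6, read B #11) → A (read A #7, read B #12) → G (read A #8, read B #14) → T (read A #9, read B #15); all 7 bases appear in both, in order. Since dp[12][15] = 7, nothing longer is possible.

7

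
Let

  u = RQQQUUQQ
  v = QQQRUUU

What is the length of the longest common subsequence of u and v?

5

Taking Q (u #2, v #1), then Q (u #3, v #2), then Q (u #4, v #3), then U (u #5, v #6), then U (u #6, v #7) gives a common subsequence of length 5, and the DP table's final entry dp[8][7] is also 5, so no common subsequence is longer.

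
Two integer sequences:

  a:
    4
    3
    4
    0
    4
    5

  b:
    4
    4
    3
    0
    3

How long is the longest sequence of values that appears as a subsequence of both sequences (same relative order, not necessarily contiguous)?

3

Taking 4 at a[1]=b[2]; then 3 at a[2]=b[3]; then 0 at a[4]=b[4] gives a common subsequence of length 3, and the DP table's final entry dp[6][5] is also 3, so no common subsequence is longer.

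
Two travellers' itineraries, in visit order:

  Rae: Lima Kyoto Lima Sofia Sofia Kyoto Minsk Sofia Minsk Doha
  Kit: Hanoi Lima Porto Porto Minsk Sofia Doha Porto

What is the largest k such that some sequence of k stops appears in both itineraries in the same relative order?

Pick Lima [1,2] → Minsk [7,5] → Sofia [8,6] → Doha [10,7]; all 4 stops appear in both, in order, and the DP table's final entry dp[10][8] is also 4, so no common subsequence is longer.

4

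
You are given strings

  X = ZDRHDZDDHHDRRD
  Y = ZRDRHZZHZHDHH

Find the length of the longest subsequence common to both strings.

8

Pick Z (X #1, Y #1) → D (X #2, Y #3) → R (X #3, Y #4) → H (X #4, Y #8) → Z (X #6, Y #9) → D (X #8, Y #11) → H (X #9, Y #12) → H (X #10, Y #13); all 8 characters appear in both, in order. Since dp[14][13] = 8, nothing longer is possible.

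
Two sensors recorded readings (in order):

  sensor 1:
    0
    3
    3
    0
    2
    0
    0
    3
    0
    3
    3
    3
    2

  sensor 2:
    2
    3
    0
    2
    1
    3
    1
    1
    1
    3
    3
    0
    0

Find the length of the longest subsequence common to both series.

Match 3 at sensor 1[3]=sensor 2[2], then 0 at sensor 1[4]=sensor 2[3], then 2 at sensor 1[5]=sensor 2[4], then 3 at sensor 1[8]=sensor 2[6], then 3 at sensor 1[10]=sensor 2[10], then 3 at sensor 1[11]=sensor 2[11] — 6 values in the same relative order in both. Since dp[13][13] = 6, nothing longer is possible.

6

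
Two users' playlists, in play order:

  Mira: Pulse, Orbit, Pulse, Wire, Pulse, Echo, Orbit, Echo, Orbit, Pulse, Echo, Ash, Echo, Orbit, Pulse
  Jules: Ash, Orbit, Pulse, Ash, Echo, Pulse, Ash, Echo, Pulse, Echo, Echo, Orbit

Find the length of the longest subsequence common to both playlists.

One common subsequence of length 8: Orbit [2,2] → Pulse [3,3] → Pulse [5,6] → Echo [8,8] → Pulse [10,9] → Echo [11,10] → Echo [13,11] → Orbit [14,12]. The LCS DP gives dp[15][12] = 8, so this is optimal.

8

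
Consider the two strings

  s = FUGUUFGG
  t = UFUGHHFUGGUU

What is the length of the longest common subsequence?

Match F [1,2], then U [2,3], then G [3,4], then U [5,8], then G [7,9], then G [8,10] — 6 characters in the same relative order in both. Since dp[8][12] = 6, nothing longer is possible.

6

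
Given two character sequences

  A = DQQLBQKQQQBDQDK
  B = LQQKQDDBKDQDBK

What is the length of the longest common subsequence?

Match Q (A #3, B #2); then Q (A #6, B #3); then K (A #7, B #4); then Q (A #8, B #5); then B (A #11, B #8); then D (A #12, B #10); then Q (A #13, B #11); then D (A #14, B #12); then K (A #15, B #14) — 9 characters in the same relative order in both. dp[15][14] = 9 confirms this is the maximum.

9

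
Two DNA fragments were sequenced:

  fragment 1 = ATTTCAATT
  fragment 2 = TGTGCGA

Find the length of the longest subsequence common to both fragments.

4

One common subsequence of length 4: T at fragment 1[2]=fragment 2[1], then T at fragment 1[3]=fragment 2[3], then C at fragment 1[5]=fragment 2[5], then A at fragment 1[7]=fragment 2[7]. The LCS DP gives dp[9][7] = 4, so this is optimal.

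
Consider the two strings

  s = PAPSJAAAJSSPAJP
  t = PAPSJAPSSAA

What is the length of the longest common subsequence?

9

Match P [1,1]; then A [2,2]; then P [3,3]; then S [4,4]; then J [5,5]; then A [6,6]; then S [10,8]; then S [11,9]; then A [13,11] — 9 characters in the same relative order in both. dp[15][11] = 9 confirms this is the maximum.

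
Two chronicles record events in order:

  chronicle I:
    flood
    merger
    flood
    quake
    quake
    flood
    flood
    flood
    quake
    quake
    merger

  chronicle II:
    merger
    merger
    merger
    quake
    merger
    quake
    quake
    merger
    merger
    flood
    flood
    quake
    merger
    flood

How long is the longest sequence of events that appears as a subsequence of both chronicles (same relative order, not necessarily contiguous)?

Match merger [2,5] → quake [4,6] → quake [5,7] → flood [7,10] → flood [8,11] → quake [10,12] → merger [11,13] — 7 events in the same relative order in both. Since dp[11][14] = 7, nothing longer is possible.

7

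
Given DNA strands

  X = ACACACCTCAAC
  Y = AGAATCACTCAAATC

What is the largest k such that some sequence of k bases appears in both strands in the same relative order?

10

One common subsequence of length 10: A (X #1, Y #3), A (X #3, Y #4), C (X #4, Y #6), A (X #5, Y #7), C (X #7, Y #8), T (X #8, Y #9), C (X #9, Y #10), A (X #10, Y #12), A (X #11, Y #13), C (X #12, Y #15). Since dp[12][15] = 10, nothing longer is possible.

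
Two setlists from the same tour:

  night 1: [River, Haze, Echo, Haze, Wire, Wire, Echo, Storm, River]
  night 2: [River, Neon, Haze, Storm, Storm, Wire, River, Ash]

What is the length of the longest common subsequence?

Taking River [1,1] → Haze [2,3] → Wire [6,6] → River [9,7] gives a common subsequence of length 4. dp[9][8] = 4 confirms this is the maximum.

4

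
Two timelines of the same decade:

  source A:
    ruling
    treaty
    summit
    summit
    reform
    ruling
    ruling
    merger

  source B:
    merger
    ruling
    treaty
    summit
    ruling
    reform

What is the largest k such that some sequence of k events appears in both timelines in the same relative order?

4

Taking ruling at source A[1]=source B[2] → treaty at source A[2]=source B[3] → summit at source A[3]=source B[4] → reform at source A[5]=source B[6] gives a common subsequence of length 4, and the DP table's final entry dp[8][6] is also 4, so no common subsequence is longer.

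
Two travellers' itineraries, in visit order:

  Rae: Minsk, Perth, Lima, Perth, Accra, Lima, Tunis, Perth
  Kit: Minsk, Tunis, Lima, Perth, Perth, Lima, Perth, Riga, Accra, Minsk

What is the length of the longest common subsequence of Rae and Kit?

Taking Minsk [1,1]; then Perth [2,5]; then Lima [3,6]; then Perth [4,7]; then Accra [5,9] gives a common subsequence of length 5. dp[8][10] = 5 confirms this is the maximum.

5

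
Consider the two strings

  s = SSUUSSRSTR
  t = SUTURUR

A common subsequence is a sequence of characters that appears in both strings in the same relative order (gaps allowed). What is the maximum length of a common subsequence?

Taking S [2,1]; then U [3,2]; then U [4,4]; then R [7,5]; then R [10,7] gives a common subsequence of length 5, and the DP table's final entry dp[10][7] is also 5, so no common subsequence is longer.

5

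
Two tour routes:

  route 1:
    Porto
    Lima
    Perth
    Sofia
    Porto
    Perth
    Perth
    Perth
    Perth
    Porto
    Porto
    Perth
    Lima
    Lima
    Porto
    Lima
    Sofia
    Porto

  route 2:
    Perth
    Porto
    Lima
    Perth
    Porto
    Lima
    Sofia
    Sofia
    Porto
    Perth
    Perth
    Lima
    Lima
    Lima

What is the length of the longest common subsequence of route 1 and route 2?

10

Match Porto (route 1 #1, route 2 #2), Lima (route 1 #2, route 2 #3), Perth (route 1 #3, route 2 #4), Sofia (route 1 #4, route 2 #8), Porto (route 1 #5, route 2 #9), Perth (route 1 #9, route 2 #10), Perth (route 1 #12, route 2 #11), Lima (route 1 #13, route 2 #12), Lima (route 1 #14, route 2 #13), Lima (route 1 #16, route 2 #14) — 10 stops in the same relative order in both. dp[18][14] = 10 confirms this is the maximum.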